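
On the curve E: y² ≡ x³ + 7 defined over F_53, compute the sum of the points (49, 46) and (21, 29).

(49, 46) + (21, 29). λ = (29 - 46)/(21 - 49) ≡ 36/25 mod 53. 25⁻¹ ≡ 17 (mod 53), so λ ≡ 29.
  x = λ² - 49 - 21 = 841 - 70 ≡ 29; y = λ·(49 - 29) - 46 ≡ 4. → (29, 4)

(29, 4)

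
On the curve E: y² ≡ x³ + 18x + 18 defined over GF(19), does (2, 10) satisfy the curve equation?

y² = 10² ≡ 5; x³ + 18x + 18 = 62 ≡ 5 (mod 19). 5 = 5.

yes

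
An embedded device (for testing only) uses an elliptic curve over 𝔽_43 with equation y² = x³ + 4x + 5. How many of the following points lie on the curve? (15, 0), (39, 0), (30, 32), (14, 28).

(15, 0): 0² ≡ 0, rhs ≡ 0 → on.
(39, 0): 0² ≡ 0, rhs ≡ 11 → off.
(30, 32): 32² ≡ 35, rhs ≡ 35 → on.
(14, 28): 28² ≡ 10, rhs ≡ 10 → on.

3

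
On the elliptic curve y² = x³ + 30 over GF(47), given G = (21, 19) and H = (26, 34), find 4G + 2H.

First 4G:
Repeated addition: build up to 4G.
2G: tangent at (21, 19): λ = (3·21² + 0)/(2·19) ≡ 7/38. 38⁻¹ ≡ 26 (mod 47), so λ ≡ 7·26 ≡ 41.
  x = λ² - 21 - 21 = 1681 - 42 ≡ 41; y = λ·(21 - 41) - 19 ≡ 7. → (41, 7)
3G: (41, 7) + (21, 19). λ = (19 - 7)/(21 - 41) ≡ 12/27 mod 47. 27⁻¹ ≡ 7 (mod 47), so λ ≡ 37.
  x = λ² - 41 - 21 = 1369 - 62 ≡ 38; y = λ·(41 - 38) - 7 ≡ 10. → (38, 10)
4G: (38, 10) + (21, 19). λ = (19 - 10)/(21 - 38) ≡ 9/30 mod 47. 30⁻¹ ≡ 11 (mod 47) since 30·11 = 330 ≡ 1, so λ ≡ 5.
  x = λ² - 38 - 21 = 25 - 59 ≡ 13; y = λ·(38 - 13) - 10 ≡ 21. → (13, 21)
4G = (13, 21).
Next 2H:
Repeated addition: build up to 2H.
2H: tangent at (26, 34): λ = (3·26² + 0)/(2·34) ≡ 7/21. 21⁻¹ ≡ 9 (mod 47), so λ ≡ 7·9 ≡ 16.
  x = λ² - 26 - 26 = 256 - 52 ≡ 16; y = λ·(26 - 16) - 34 ≡ 32. → (16, 32)
2H = (16, 32).
Finally 4G + 2H:
(13, 21) + (16, 32). λ = (32 - 21)/(16 - 13) ≡ 11/3 mod 47. 3⁻¹ ≡ 16 (mod 47), so λ ≡ 35.
  x = λ² - 13 - 16 = 1225 - 29 ≡ 21; y = λ·(13 - 21) - 21 ≡ 28. → (21, 28)

(21, 28)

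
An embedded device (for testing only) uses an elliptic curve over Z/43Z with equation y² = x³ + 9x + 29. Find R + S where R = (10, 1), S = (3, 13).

(10, 1) + (3, 13). λ = (13 - 1)/(3 - 10) ≡ 12/36 mod 43. 36⁻¹ ≡ 6 (mod 43), so λ ≡ 29.
  x = λ² - 10 - 3 = 841 - 13 ≡ 11; y = λ·(10 - 11) - 1 ≡ 13. → (11, 13)

(11, 13)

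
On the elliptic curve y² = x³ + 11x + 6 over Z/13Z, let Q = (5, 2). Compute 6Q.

Double-and-add on 6 = (110)₂. Start with Q = (5, 2) for the leading 1-bit.
double: tangent at (5, 2): λ = (3·5² + 11)/(2·2) ≡ 8/4. 4⁻¹ ≡ 10 (mod 13) since 4·10 = 40 ≡ 1, so λ ≡ 8·10 ≡ 2.
  x = λ² - 5 - 5 = 4 - 10 ≡ 7; y = λ·(5 - 7) - 2 ≡ 7. → (7, 7)
add Q: (7, 7) + (5, 2). λ = (2 - 7)/(5 - 7) ≡ 8/11 mod 13. 11⁻¹ ≡ 6 (mod 13), so λ ≡ 9.
  x = λ² - 7 - 5 = 81 - 12 ≡ 4; y = λ·(7 - 4) - 7 ≡ 7. → (4, 7)
double: tangent at (4, 7): λ = (3·4² + 11)/(2·7) ≡ 7/1. 1⁻¹ ≡ 1 (mod 13), so λ ≡ 7·1 ≡ 7.
  x = λ² - 4 - 4 = 49 - 8 ≡ 2; y = λ·(4 - 2) - 7 ≡ 7. → (2, 7)

(2, 7)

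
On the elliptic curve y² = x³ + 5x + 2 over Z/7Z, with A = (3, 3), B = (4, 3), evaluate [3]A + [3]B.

(3, 3)

First 3A:
Repeated addition: build up to 3A.
2A: tangent at (3, 3): λ = (3·3² + 5)/(2·3) ≡ 4/6. 6⁻¹ ≡ 6 (mod 7), so λ ≡ 4·6 ≡ 3.
  x = λ² - 3 - 3 = 9 - 6 ≡ 3; y = λ·(3 - 3) - 3 ≡ 4. → (3, 4)
3A: (3, 4) + (3, 3): same x and y₁ ≡ -y₂, so the sum is ∞.
3A = ∞.
Next 3B:
Repeated addition: build up to 3B.
2B: tangent at (4, 3): λ = (3·4² + 5)/(2·3) ≡ 4/6. 6⁻¹ ≡ 6 (mod 7), so λ ≡ 4·6 ≡ 3.
  x = λ² - 4 - 4 = 9 - 8 ≡ 1; y = λ·(4 - 1) - 3 ≡ 6. → (1, 6)
3B: (1, 6) + (4, 3). λ = (3 - 6)/(4 - 1) ≡ 4/3 mod 7. 3⁻¹ ≡ 5 (mod 7), so λ ≡ 6.
  x = λ² - 1 - 4 = 36 - 5 ≡ 3; y = λ·(1 - 3) - 6 ≡ 3. → (3, 3)
3B = (3, 3).
Finally 3A + 3B:
∞ + (3, 3) = (3, 3) (identity).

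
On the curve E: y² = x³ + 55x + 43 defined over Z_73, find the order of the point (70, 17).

5

2P: tangent at (70, 17): λ = (3·70² + 55)/(2·17) ≡ 9/34. 34⁻¹ ≡ 58 (mod 73), so λ ≡ 9·58 ≡ 11.
  x = λ² - 70 - 70 = 121 - 140 ≡ 54; y = λ·(70 - 54) - 17 ≡ 13. → (54, 13)
3P: (54, 13) + (70, 17). λ = (17 - 13)/(70 - 54) ≡ 4/16 mod 73. 16⁻¹ ≡ 32 (mod 73), so λ ≡ 55.
  x = λ² - 54 - 70 = 3025 - 124 ≡ 54; y = λ·(54 - 54) - 13 ≡ 60. → (54, 60)
4P: (54, 60) + (70, 17). λ = (17 - 60)/(70 - 54) ≡ 30/16 mod 73. 16⁻¹ ≡ 32 (mod 73) since 16·32 = 512 ≡ 1, so λ ≡ 11.
  x = λ² - 54 - 70 = 121 - 124 ≡ 70; y = λ·(54 - 70) - 60 ≡ 56. → (70, 56)
5P: (70, 56) + (70, 17): same x and y₁ ≡ -y₂, so the sum is ∞.
5P = ∞, so the order is 5.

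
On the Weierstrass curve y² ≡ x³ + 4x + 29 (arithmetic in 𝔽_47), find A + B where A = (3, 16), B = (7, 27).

(24, 32)

(3, 16) + (7, 27). λ = (27 - 16)/(7 - 3) ≡ 11/4 mod 47. 4⁻¹ ≡ 12 (mod 47) since 4·12 = 48 ≡ 1, so λ ≡ 38.
  x = λ² - 3 - 7 = 1444 - 10 ≡ 24; y = λ·(3 - 24) - 16 ≡ 32. → (24, 32)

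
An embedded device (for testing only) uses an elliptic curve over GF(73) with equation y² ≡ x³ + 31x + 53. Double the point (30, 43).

(68, 49)

tangent at (30, 43): λ = (3·30² + 31)/(2·43) ≡ 30/13. 13⁻¹ ≡ 45 (mod 73) since 13·45 = 585 ≡ 1, so λ ≡ 30·45 ≡ 36.
  x = λ² - 30 - 30 = 1296 - 60 ≡ 68; y = λ·(30 - 68) - 43 ≡ 49. → (68, 49)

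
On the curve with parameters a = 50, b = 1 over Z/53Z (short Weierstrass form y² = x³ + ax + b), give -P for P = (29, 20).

(29, 33)

-(29, 20) = (29, -20 mod 53) = (29, 33).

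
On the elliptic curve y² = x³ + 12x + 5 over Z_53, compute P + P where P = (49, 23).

(9, 43)

tangent at (49, 23): λ = (3·49² + 12)/(2·23) ≡ 7/46. 46⁻¹ ≡ 15 (mod 53), so λ ≡ 7·15 ≡ 52.
  x = λ² - 49 - 49 = 2704 - 98 ≡ 9; y = λ·(49 - 9) - 23 ≡ 43. → (9, 43)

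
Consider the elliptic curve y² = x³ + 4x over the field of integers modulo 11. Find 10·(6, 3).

Write G = (6, 3).
Repeated addition: build up to 10G.
2G: tangent at (6, 3): λ = (3·6² + 4)/(2·3) ≡ 2/6. 6⁻¹ ≡ 2 (mod 11) since 6·2 = 12 ≡ 1, so λ ≡ 2·2 ≡ 4.
  x = λ² - 6 - 6 = 16 - 12 ≡ 4; y = λ·(6 - 4) - 3 ≡ 5. → (4, 5)
3G: (4, 5) + (6, 3). λ = (3 - 5)/(6 - 4) ≡ 9/2 mod 11. 2⁻¹ ≡ 6 (mod 11), so λ ≡ 10.
  x = λ² - 4 - 6 = 100 - 10 ≡ 2; y = λ·(4 - 2) - 5 ≡ 4. → (2, 4)
4G: (2, 4) + (6, 3). λ = (3 - 4)/(6 - 2) ≡ 10/4 mod 11. 4⁻¹ ≡ 3 (mod 11), so λ ≡ 8.
  x = λ² - 2 - 6 = 64 - 8 ≡ 1; y = λ·(2 - 1) - 4 ≡ 4. → (1, 4)
5G: (1, 4) + (6, 3). λ = (3 - 4)/(6 - 1) ≡ 10/5 mod 11. 5⁻¹ ≡ 9 (mod 11), so λ ≡ 2.
  x = λ² - 1 - 6 = 4 - 7 ≡ 8; y = λ·(1 - 8) - 4 ≡ 4. → (8, 4)
6G: (8, 4) + (6, 3). λ = (3 - 4)/(6 - 8) ≡ 10/9 mod 11. 9⁻¹ ≡ 5 (mod 11) since 9·5 = 45 ≡ 1, so λ ≡ 6.
  x = λ² - 8 - 6 = 36 - 14 ≡ 0; y = λ·(8 - 0) - 4 ≡ 0. → (0, 0)
7G: (0, 0) + (6, 3). λ = (3 - 0)/(6 - 0) ≡ 3/6 mod 11. 6⁻¹ ≡ 2 (mod 11), so λ ≡ 6.
  x = λ² - 0 - 6 = 36 - 6 ≡ 8; y = λ·(0 - 8) - 0 ≡ 7. → (8, 7)
8G: (8, 7) + (6, 3). λ = (3 - 7)/(6 - 8) ≡ 7/9 mod 11. 9⁻¹ ≡ 5 (mod 11) since 9·5 = 45 ≡ 1, so λ ≡ 2.
  x = λ² - 8 - 6 = 4 - 14 ≡ 1; y = λ·(8 - 1) - 7 ≡ 7. → (1, 7)
9G: (1, 7) + (6, 3). λ = (3 - 7)/(6 - 1) ≡ 7/5 mod 11. 5⁻¹ ≡ 9 (mod 11), so λ ≡ 8.
  x = λ² - 1 - 6 = 64 - 7 ≡ 2; y = λ·(1 - 2) - 7 ≡ 7. → (2, 7)
10G: (2, 7) + (6, 3). λ = (3 - 7)/(6 - 2) ≡ 7/4 mod 11. 4⁻¹ ≡ 3 (mod 11) since 4·3 = 12 ≡ 1, so λ ≡ 10.
  x = λ² - 2 - 6 = 100 - 8 ≡ 4; y = λ·(2 - 4) - 7 ≡ 6. → (4, 6)

(4, 6)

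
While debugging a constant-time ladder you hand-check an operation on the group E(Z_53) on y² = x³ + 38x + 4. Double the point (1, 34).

(5, 1)

tangent at (1, 34): λ = (3·1² + 38)/(2·34) ≡ 41/15. 15⁻¹ ≡ 46 (mod 53) since 15·46 = 690 ≡ 1, so λ ≡ 41·46 ≡ 31.
  x = λ² - 1 - 1 = 961 - 2 ≡ 5; y = λ·(1 - 5) - 34 ≡ 1. → (5, 1)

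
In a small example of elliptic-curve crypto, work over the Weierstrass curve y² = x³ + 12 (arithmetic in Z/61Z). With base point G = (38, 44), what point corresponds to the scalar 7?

(5, 25)

Double-and-add on 7 = (111)₂. Start with G = (38, 44) for the leading 1-bit.
double: tangent at (38, 44): λ = (3·38² + 0)/(2·44) ≡ 1/27. 27⁻¹ ≡ 52 (mod 61) since 27·52 = 1404 ≡ 1, so λ ≡ 1·52 ≡ 52.
  x = λ² - 38 - 38 = 2704 - 76 ≡ 5; y = λ·(38 - 5) - 44 ≡ 25. → (5, 25)
add G: (5, 25) + (38, 44). λ = (44 - 25)/(38 - 5) ≡ 19/33 mod 61. 33⁻¹ ≡ 37 (mod 61) since 33·37 = 1221 ≡ 1, so λ ≡ 32.
  x = λ² - 5 - 38 = 1024 - 43 ≡ 5; y = λ·(5 - 5) - 25 ≡ 36. → (5, 36)
double: tangent at (5, 36): λ = (3·5² + 0)/(2·36) ≡ 14/11. 11⁻¹ ≡ 50 (mod 61) since 11·50 = 550 ≡ 1, so λ ≡ 14·50 ≡ 29.
  x = λ² - 5 - 5 = 841 - 10 ≡ 38; y = λ·(5 - 38) - 36 ≡ 44. → (38, 44)
add G: tangent at (38, 44): λ = (3·38² + 0)/(2·44) ≡ 1/27. 27⁻¹ ≡ 52 (mod 61) since 27·52 = 1404 ≡ 1, so λ ≡ 1·52 ≡ 52.
  x = λ² - 38 - 38 = 2704 - 76 ≡ 5; y = λ·(38 - 5) - 44 ≡ 25. → (5, 25)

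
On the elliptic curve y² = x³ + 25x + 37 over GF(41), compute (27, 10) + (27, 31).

O

The two points share x = 27 and their y-coordinates satisfy 10 + 31 ≡ 0 (mod 41), so they are inverses. Their sum is O.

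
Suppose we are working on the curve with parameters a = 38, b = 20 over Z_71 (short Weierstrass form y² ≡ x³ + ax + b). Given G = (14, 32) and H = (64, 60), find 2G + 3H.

(53, 6)

First 2G:
Repeated addition: build up to 2G.
2G: tangent at (14, 32): λ = (3·14² + 38)/(2·32) ≡ 58/64. 64⁻¹ ≡ 10 (mod 71), so λ ≡ 58·10 ≡ 12.
  x = λ² - 14 - 14 = 144 - 28 ≡ 45; y = λ·(14 - 45) - 32 ≡ 22. → (45, 22)
2G = (45, 22).
Next 3H:
Repeated addition: build up to 3H.
2H: tangent at (64, 60): λ = (3·64² + 38)/(2·60) ≡ 43/49. 49⁻¹ ≡ 29 (mod 71), so λ ≡ 43·29 ≡ 40.
  x = λ² - 64 - 64 = 1600 - 128 ≡ 52; y = λ·(64 - 52) - 60 ≡ 65. → (52, 65)
3H: (52, 65) + (64, 60). λ = (60 - 65)/(64 - 52) ≡ 66/12 mod 71. 12⁻¹ ≡ 6 (mod 71), so λ ≡ 41.
  x = λ² - 52 - 64 = 1681 - 116 ≡ 3; y = λ·(52 - 3) - 65 ≡ 27. → (3, 27)
3H = (3, 27).
Finally 2G + 3H:
(45, 22) + (3, 27). λ = (27 - 22)/(3 - 45) ≡ 5/29 mod 71. 29⁻¹ ≡ 49 (mod 71), so λ ≡ 32.
  x = λ² - 45 - 3 = 1024 - 48 ≡ 53; y = λ·(45 - 53) - 22 ≡ 6. → (53, 6)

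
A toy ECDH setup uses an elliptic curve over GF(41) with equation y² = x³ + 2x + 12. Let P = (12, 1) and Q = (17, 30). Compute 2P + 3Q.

First 2P:
Repeated addition: build up to 2P.
2P: tangent at (12, 1): λ = (3·12² + 2)/(2·1) ≡ 24/2. 2⁻¹ ≡ 21 (mod 41) since 2·21 = 42 ≡ 1, so λ ≡ 24·21 ≡ 12.
  x = λ² - 12 - 12 = 144 - 24 ≡ 38; y = λ·(12 - 38) - 1 ≡ 15. → (38, 15)
2P = (38, 15).
Next 3Q:
Repeated addition: build up to 3Q.
2Q: tangent at (17, 30): λ = (3·17² + 2)/(2·30) ≡ 8/19. 19⁻¹ ≡ 13 (mod 41), so λ ≡ 8·13 ≡ 22.
  x = λ² - 17 - 17 = 484 - 34 ≡ 40; y = λ·(17 - 40) - 30 ≡ 38. → (40, 38)
3Q: (40, 38) + (17, 30). λ = (30 - 38)/(17 - 40) ≡ 33/18 mod 41. 18⁻¹ ≡ 16 (mod 41) since 18·16 = 288 ≡ 1, so λ ≡ 36.
  x = λ² - 40 - 17 = 1296 - 57 ≡ 9; y = λ·(40 - 9) - 38 ≡ 12. → (9, 12)
3Q = (9, 12).
Finally 2P + 3Q:
(38, 15) + (9, 12). λ = (12 - 15)/(9 - 38) ≡ 38/12 mod 41. 12⁻¹ ≡ 24 (mod 41), so λ ≡ 10.
  x = λ² - 38 - 9 = 100 - 47 ≡ 12; y = λ·(38 - 12) - 15 ≡ 40. → (12, 40)

(12, 40)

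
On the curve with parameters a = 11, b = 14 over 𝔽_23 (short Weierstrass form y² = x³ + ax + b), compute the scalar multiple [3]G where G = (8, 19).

(20, 0)

Repeated addition: build up to 3G.
2G: tangent at (8, 19): λ = (3·8² + 11)/(2·19) ≡ 19/15. 15⁻¹ ≡ 20 (mod 23) since 15·20 = 300 ≡ 1, so λ ≡ 19·20 ≡ 12.
  x = λ² - 8 - 8 = 144 - 16 ≡ 13; y = λ·(8 - 13) - 19 ≡ 13. → (13, 13)
3G: (13, 13) + (8, 19). λ = (19 - 13)/(8 - 13) ≡ 6/18 mod 23. 18⁻¹ ≡ 9 (mod 23), so λ ≡ 8.
  x = λ² - 13 - 8 = 64 - 21 ≡ 20; y = λ·(13 - 20) - 13 ≡ 0. → (20, 0)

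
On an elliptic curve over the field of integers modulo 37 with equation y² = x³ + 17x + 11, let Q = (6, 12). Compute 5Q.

Double-and-add on 5 = (101)₂. Start with Q = (6, 12) for the leading 1-bit.
double: tangent at (6, 12): λ = (3·6² + 17)/(2·12) ≡ 14/24. 24⁻¹ ≡ 17 (mod 37), so λ ≡ 14·17 ≡ 16.
  x = λ² - 6 - 6 = 256 - 12 ≡ 22; y = λ·(6 - 22) - 12 ≡ 28. → (22, 28)
double: tangent at (22, 28): λ = (3·22² + 17)/(2·28) ≡ 26/19. 19⁻¹ ≡ 2 (mod 37), so λ ≡ 26·2 ≡ 15.
  x = λ² - 22 - 22 = 225 - 44 ≡ 33; y = λ·(22 - 33) - 28 ≡ 29. → (33, 29)
add Q: (33, 29) + (6, 12). λ = (12 - 29)/(6 - 33) ≡ 20/10 mod 37. 10⁻¹ ≡ 26 (mod 37), so λ ≡ 2.
  x = λ² - 33 - 6 = 4 - 39 ≡ 2; y = λ·(33 - 2) - 29 ≡ 33. → (2, 33)

(2, 33)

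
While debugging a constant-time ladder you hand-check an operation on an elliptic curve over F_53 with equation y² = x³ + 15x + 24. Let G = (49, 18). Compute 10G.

(35, 32)

Double-and-add on 10 = (1010)₂. Start with G = (49, 18) for the leading 1-bit.
double: tangent at (49, 18): λ = (3·49² + 15)/(2·18) ≡ 10/36. 36⁻¹ ≡ 28 (mod 53), so λ ≡ 10·28 ≡ 15.
  x = λ² - 49 - 49 = 225 - 98 ≡ 21; y = λ·(49 - 21) - 18 ≡ 31. → (21, 31)
double: tangent at (21, 31): λ = (3·21² + 15)/(2·31) ≡ 13/9. 9⁻¹ ≡ 6 (mod 53) since 9·6 = 54 ≡ 1, so λ ≡ 13·6 ≡ 25.
  x = λ² - 21 - 21 = 625 - 42 ≡ 0; y = λ·(21 - 0) - 31 ≡ 17. → (0, 17)
add G: (0, 17) + (49, 18). λ = (18 - 17)/(49 - 0) ≡ 1/49 mod 53. 49⁻¹ ≡ 13 (mod 53), so λ ≡ 13.
  x = λ² - 0 - 49 = 169 - 49 ≡ 14; y = λ·(0 - 14) - 17 ≡ 13. → (14, 13)
double: tangent at (14, 13): λ = (3·14² + 15)/(2·13) ≡ 20/26. 26⁻¹ ≡ 51 (mod 53) since 26·51 = 1326 ≡ 1, so λ ≡ 20·51 ≡ 13.
  x = λ² - 14 - 14 = 169 - 28 ≡ 35; y = λ·(14 - 35) - 13 ≡ 32. → (35, 32)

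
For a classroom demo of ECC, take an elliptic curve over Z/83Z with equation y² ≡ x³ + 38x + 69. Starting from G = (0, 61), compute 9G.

Double-and-add on 9 = (1001)₂. Start with G = (0, 61) for the leading 1-bit.
double: tangent at (0, 61): λ = (3·0² + 38)/(2·61) ≡ 38/39. 39⁻¹ ≡ 66 (mod 83) since 39·66 = 2574 ≡ 1, so λ ≡ 38·66 ≡ 18.
  x = λ² - 0 - 0 = 324 - 0 ≡ 75; y = λ·(0 - 75) - 61 ≡ 0. → (75, 0)
double: (75, 0) + (75, 0): same x and y₁ ≡ -y₂, so the sum is O.
double: O + O = O (identity).
add G: O + (0, 61) = (0, 61) (identity).

(0, 61)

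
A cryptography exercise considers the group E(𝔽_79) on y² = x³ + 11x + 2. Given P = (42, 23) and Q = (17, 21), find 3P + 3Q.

(3, 46)

First 3P:
Repeated addition: build up to 3P.
2P: tangent at (42, 23): λ = (3·42² + 11)/(2·23) ≡ 10/46. 46⁻¹ ≡ 67 (mod 79), so λ ≡ 10·67 ≡ 38.
  x = λ² - 42 - 42 = 1444 - 84 ≡ 17; y = λ·(42 - 17) - 23 ≡ 58. → (17, 58)
3P: (17, 58) + (42, 23). λ = (23 - 58)/(42 - 17) ≡ 44/25 mod 79. 25⁻¹ ≡ 19 (mod 79), so λ ≡ 46.
  x = λ² - 17 - 42 = 2116 - 59 ≡ 3; y = λ·(17 - 3) - 58 ≡ 33. → (3, 33)
3P = (3, 33).
Next 3Q:
Repeated addition: build up to 3Q.
2Q: tangent at (17, 21): λ = (3·17² + 11)/(2·21) ≡ 9/42. 42⁻¹ ≡ 32 (mod 79), so λ ≡ 9·32 ≡ 51.
  x = λ² - 17 - 17 = 2601 - 34 ≡ 39; y = λ·(17 - 39) - 21 ≡ 42. → (39, 42)
3Q: (39, 42) + (17, 21). λ = (21 - 42)/(17 - 39) ≡ 58/57 mod 79. 57⁻¹ ≡ 61 (mod 79), so λ ≡ 62.
  x = λ² - 39 - 17 = 3844 - 56 ≡ 75; y = λ·(39 - 75) - 42 ≡ 17. → (75, 17)
3Q = (75, 17).
Finally 3P + 3Q:
(3, 33) + (75, 17). λ = (17 - 33)/(75 - 3) ≡ 63/72 mod 79. 72⁻¹ ≡ 45 (mod 79), so λ ≡ 70.
  x = λ² - 3 - 75 = 4900 - 78 ≡ 3; y = λ·(3 - 3) - 33 ≡ 46. → (3, 46)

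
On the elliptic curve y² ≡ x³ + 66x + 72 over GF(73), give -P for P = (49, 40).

-(49, 40) = (49, -40 mod 73) = (49, 33).

(49, 33)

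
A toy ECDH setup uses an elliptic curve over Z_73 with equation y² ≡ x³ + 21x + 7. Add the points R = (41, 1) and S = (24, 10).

(54, 66)

(41, 1) + (24, 10). λ = (10 - 1)/(24 - 41) ≡ 9/56 mod 73. 56⁻¹ ≡ 30 (mod 73) since 56·30 = 1680 ≡ 1, so λ ≡ 51.
  x = λ² - 41 - 24 = 2601 - 65 ≡ 54; y = λ·(41 - 54) - 1 ≡ 66. → (54, 66)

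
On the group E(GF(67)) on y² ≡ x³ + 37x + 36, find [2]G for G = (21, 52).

(18, 13)

tangent at (21, 52): λ = (3·21² + 37)/(2·52) ≡ 20/37. 37⁻¹ ≡ 29 (mod 67), so λ ≡ 20·29 ≡ 44.
  x = λ² - 21 - 21 = 1936 - 42 ≡ 18; y = λ·(21 - 18) - 52 ≡ 13. → (18, 13)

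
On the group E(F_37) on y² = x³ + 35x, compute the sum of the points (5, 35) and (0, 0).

(7, 25)

(5, 35) + (0, 0). λ = (0 - 35)/(0 - 5) ≡ 2/32 mod 37. 32⁻¹ ≡ 22 (mod 37), so λ ≡ 7.
  x = λ² - 5 - 0 = 49 - 5 ≡ 7; y = λ·(5 - 7) - 35 ≡ 25. → (7, 25)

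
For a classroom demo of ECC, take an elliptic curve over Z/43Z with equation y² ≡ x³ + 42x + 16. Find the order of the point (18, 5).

2P: tangent at (18, 5): λ = (3·18² + 42)/(2·5) ≡ 25/10. 10⁻¹ ≡ 13 (mod 43), so λ ≡ 25·13 ≡ 24.
  x = λ² - 18 - 18 = 576 - 36 ≡ 24; y = λ·(18 - 24) - 5 ≡ 23. → (24, 23)
3P: (24, 23) + (18, 5). λ = (5 - 23)/(18 - 24) ≡ 25/37 mod 43. 37⁻¹ ≡ 7 (mod 43) since 37·7 = 259 ≡ 1, so λ ≡ 3.
  x = λ² - 24 - 18 = 9 - 42 ≡ 10; y = λ·(24 - 10) - 23 ≡ 19. → (10, 19)
4P: (10, 19) + (18, 5). λ = (5 - 19)/(18 - 10) ≡ 29/8 mod 43. 8⁻¹ ≡ 27 (mod 43) since 8·27 = 216 ≡ 1, so λ ≡ 9.
  x = λ² - 10 - 18 = 81 - 28 ≡ 10; y = λ·(10 - 10) - 19 ≡ 24. → (10, 24)
5P: (10, 24) + (18, 5). λ = (5 - 24)/(18 - 10) ≡ 24/8 mod 43. 8⁻¹ ≡ 27 (mod 43) since 8·27 = 216 ≡ 1, so λ ≡ 3.
  x = λ² - 10 - 18 = 9 - 28 ≡ 24; y = λ·(10 - 24) - 24 ≡ 20. → (24, 20)
6P: (24, 20) + (18, 5). λ = (5 - 20)/(18 - 24) ≡ 28/37 mod 43. 37⁻¹ ≡ 7 (mod 43), so λ ≡ 24.
  x = λ² - 24 - 18 = 576 - 42 ≡ 18; y = λ·(24 - 18) - 20 ≡ 38. → (18, 38)
7P: (18, 38) + (18, 5): same x and y₁ ≡ -y₂, so the sum is 𝒪.
7P = 𝒪, so the order is 7.

7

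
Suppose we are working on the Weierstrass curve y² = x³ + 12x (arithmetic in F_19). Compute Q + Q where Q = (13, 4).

tangent at (13, 4): λ = (3·13² + 12)/(2·4) ≡ 6/8. 8⁻¹ ≡ 12 (mod 19), so λ ≡ 6·12 ≡ 15.
  x = λ² - 13 - 13 = 225 - 26 ≡ 9; y = λ·(13 - 9) - 4 ≡ 18. → (9, 18)

(9, 18)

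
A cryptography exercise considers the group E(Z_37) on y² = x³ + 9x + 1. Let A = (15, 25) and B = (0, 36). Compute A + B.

(13, 13)

(15, 25) + (0, 36). λ = (36 - 25)/(0 - 15) ≡ 11/22 mod 37. 22⁻¹ ≡ 32 (mod 37) since 22·32 = 704 ≡ 1, so λ ≡ 19.
  x = λ² - 15 - 0 = 361 - 15 ≡ 13; y = λ·(15 - 13) - 25 ≡ 13. → (13, 13)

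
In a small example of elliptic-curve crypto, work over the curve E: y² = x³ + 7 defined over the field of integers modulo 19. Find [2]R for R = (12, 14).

tangent at (12, 14): λ = (3·12² + 0)/(2·14) ≡ 14/9. 9⁻¹ ≡ 17 (mod 19) since 9·17 = 153 ≡ 1, so λ ≡ 14·17 ≡ 10.
  x = λ² - 12 - 12 = 100 - 24 ≡ 0; y = λ·(12 - 0) - 14 ≡ 11. → (0, 11)

(0, 11)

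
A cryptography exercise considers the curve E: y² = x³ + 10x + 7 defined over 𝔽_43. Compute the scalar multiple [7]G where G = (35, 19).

(38, 41)

Repeated addition: build up to 7G.
2G: tangent at (35, 19): λ = (3·35² + 10)/(2·19) ≡ 30/38. 38⁻¹ ≡ 17 (mod 43), so λ ≡ 30·17 ≡ 37.
  x = λ² - 35 - 35 = 1369 - 70 ≡ 9; y = λ·(35 - 9) - 19 ≡ 40. → (9, 40)
3G: (9, 40) + (35, 19). λ = (19 - 40)/(35 - 9) ≡ 22/26 mod 43. 26⁻¹ ≡ 5 (mod 43), so λ ≡ 24.
  x = λ² - 9 - 35 = 576 - 44 ≡ 16; y = λ·(9 - 16) - 40 ≡ 7. → (16, 7)
4G: (16, 7) + (35, 19). λ = (19 - 7)/(35 - 16) ≡ 12/19 mod 43. 19⁻¹ ≡ 34 (mod 43), so λ ≡ 21.
  x = λ² - 16 - 35 = 441 - 51 ≡ 3; y = λ·(16 - 3) - 7 ≡ 8. → (3, 8)
5G: (3, 8) + (35, 19). λ = (19 - 8)/(35 - 3) ≡ 11/32 mod 43. 32⁻¹ ≡ 39 (mod 43) since 32·39 = 1248 ≡ 1, so λ ≡ 42.
  x = λ² - 3 - 35 = 1764 - 38 ≡ 6; y = λ·(3 - 6) - 8 ≡ 38. → (6, 38)
6G: (6, 38) + (35, 19). λ = (19 - 38)/(35 - 6) ≡ 24/29 mod 43. 29⁻¹ ≡ 3 (mod 43), so λ ≡ 29.
  x = λ² - 6 - 35 = 841 - 41 ≡ 26; y = λ·(6 - 26) - 38 ≡ 27. → (26, 27)
7G: (26, 27) + (35, 19). λ = (19 - 27)/(35 - 26) ≡ 35/9 mod 43. 9⁻¹ ≡ 24 (mod 43) since 9·24 = 216 ≡ 1, so λ ≡ 23.
  x = λ² - 26 - 35 = 529 - 61 ≡ 38; y = λ·(26 - 38) - 27 ≡ 41. → (38, 41)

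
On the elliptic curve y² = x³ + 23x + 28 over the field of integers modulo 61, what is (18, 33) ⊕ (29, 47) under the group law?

(1, 33)

(18, 33) + (29, 47). λ = (47 - 33)/(29 - 18) ≡ 14/11 mod 61. 11⁻¹ ≡ 50 (mod 61), so λ ≡ 29.
  x = λ² - 18 - 29 = 841 - 47 ≡ 1; y = λ·(18 - 1) - 33 ≡ 33. → (1, 33)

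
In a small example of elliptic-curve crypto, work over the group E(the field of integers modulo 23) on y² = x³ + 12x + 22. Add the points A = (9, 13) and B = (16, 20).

(22, 20)

(9, 13) + (16, 20). λ = (20 - 13)/(16 - 9) ≡ 7/7 mod 23. 7⁻¹ ≡ 10 (mod 23), so λ ≡ 1.
  x = λ² - 9 - 16 = 1 - 25 ≡ 22; y = λ·(9 - 22) - 13 ≡ 20. → (22, 20)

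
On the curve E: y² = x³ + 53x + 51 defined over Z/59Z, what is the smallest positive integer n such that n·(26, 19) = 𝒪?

12

2P: tangent at (26, 19): λ = (3·26² + 53)/(2·19) ≡ 16/38. 38⁻¹ ≡ 14 (mod 59), so λ ≡ 16·14 ≡ 47.
  x = λ² - 26 - 26 = 2209 - 52 ≡ 33; y = λ·(26 - 33) - 19 ≡ 6. → (33, 6)
3P: (33, 6) + (26, 19). λ = (19 - 6)/(26 - 33) ≡ 13/52 mod 59. 52⁻¹ ≡ 42 (mod 59) since 52·42 = 2184 ≡ 1, so λ ≡ 15.
  x = λ² - 33 - 26 = 225 - 59 ≡ 48; y = λ·(33 - 48) - 6 ≡ 5. → (48, 5)
4P: (48, 5) + (26, 19). λ = (19 - 5)/(26 - 48) ≡ 14/37 mod 59. 37⁻¹ ≡ 8 (mod 59) since 37·8 = 296 ≡ 1, so λ ≡ 53.
  x = λ² - 48 - 26 = 2809 - 74 ≡ 21; y = λ·(48 - 21) - 5 ≡ 10. → (21, 10)
5P: (21, 10) + (26, 19). λ = (19 - 10)/(26 - 21) ≡ 9/5 mod 59. 5⁻¹ ≡ 12 (mod 59), so λ ≡ 49.
  x = λ² - 21 - 26 = 2401 - 47 ≡ 53; y = λ·(21 - 53) - 10 ≡ 15. → (53, 15)
6P: (53, 15) + (26, 19). λ = (19 - 15)/(26 - 53) ≡ 4/32 mod 59. 32⁻¹ ≡ 24 (mod 59), so λ ≡ 37.
  x = λ² - 53 - 26 = 1369 - 79 ≡ 51; y = λ·(53 - 51) - 15 ≡ 0. → (51, 0)
7P: (51, 0) + (26, 19). λ = (19 - 0)/(26 - 51) ≡ 19/34 mod 59. 34⁻¹ ≡ 33 (mod 59), so λ ≡ 37.
  x = λ² - 51 - 26 = 1369 - 77 ≡ 53; y = λ·(51 - 53) - 0 ≡ 44. → (53, 44)
8P: (53, 44) + (26, 19). λ = (19 - 44)/(26 - 53) ≡ 34/32 mod 59. 32⁻¹ ≡ 24 (mod 59) since 32·24 = 768 ≡ 1, so λ ≡ 49.
  x = λ² - 53 - 26 = 2401 - 79 ≡ 21; y = λ·(53 - 21) - 44 ≡ 49. → (21, 49)
9P: (21, 49) + (26, 19). λ = (19 - 49)/(26 - 21) ≡ 29/5 mod 59. 5⁻¹ ≡ 12 (mod 59), so λ ≡ 53.
  x = λ² - 21 - 26 = 2809 - 47 ≡ 48; y = λ·(21 - 48) - 49 ≡ 54. → (48, 54)
10P: (48, 54) + (26, 19). λ = (19 - 54)/(26 - 48) ≡ 24/37 mod 59. 37⁻¹ ≡ 8 (mod 59), so λ ≡ 15.
  x = λ² - 48 - 26 = 225 - 74 ≡ 33; y = λ·(48 - 33) - 54 ≡ 53. → (33, 53)
11P: (33, 53) + (26, 19). λ = (19 - 53)/(26 - 33) ≡ 25/52 mod 59. 52⁻¹ ≡ 42 (mod 59), so λ ≡ 47.
  x = λ² - 33 - 26 = 2209 - 59 ≡ 26; y = λ·(33 - 26) - 53 ≡ 40. → (26, 40)
12P: (26, 40) + (26, 19): same x and y₁ ≡ -y₂, so the sum is 𝒪.
12P = 𝒪, so the order is 12.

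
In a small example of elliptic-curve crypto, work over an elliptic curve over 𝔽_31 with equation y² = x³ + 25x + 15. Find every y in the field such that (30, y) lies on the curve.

x³ + 25x + 15 = 27765 ≡ 20 (mod 31).
Square roots of 20 mod 31: 12 and 19 (since 12² = 144 ≡ 20).

12, 19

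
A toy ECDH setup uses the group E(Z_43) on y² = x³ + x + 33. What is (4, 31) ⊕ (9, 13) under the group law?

(4, 31) + (9, 13). λ = (13 - 31)/(9 - 4) ≡ 25/5 mod 43. 5⁻¹ ≡ 26 (mod 43) since 5·26 = 130 ≡ 1, so λ ≡ 5.
  x = λ² - 4 - 9 = 25 - 13 ≡ 12; y = λ·(4 - 12) - 31 ≡ 15. → (12, 15)

(12, 15)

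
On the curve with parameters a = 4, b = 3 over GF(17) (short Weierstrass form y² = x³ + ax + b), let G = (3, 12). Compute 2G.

(15, 15)

tangent at (3, 12): λ = (3·3² + 4)/(2·12) ≡ 14/7. 7⁻¹ ≡ 5 (mod 17), so λ ≡ 14·5 ≡ 2.
  x = λ² - 3 - 3 = 4 - 6 ≡ 15; y = λ·(3 - 15) - 12 ≡ 15. → (15, 15)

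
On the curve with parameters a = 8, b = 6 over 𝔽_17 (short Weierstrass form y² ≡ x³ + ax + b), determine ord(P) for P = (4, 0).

2P: (4, 0) + (4, 0): same x and y₁ ≡ -y₂, so the sum is the point at infinity.
2P = the point at infinity, so the order is 2.

2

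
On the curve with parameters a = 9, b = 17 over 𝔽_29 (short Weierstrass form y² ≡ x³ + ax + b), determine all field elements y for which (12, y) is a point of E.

x³ + 9x + 17 = 1853 ≡ 26 (mod 29).
26 is a non-residue mod 29; no y exists.

none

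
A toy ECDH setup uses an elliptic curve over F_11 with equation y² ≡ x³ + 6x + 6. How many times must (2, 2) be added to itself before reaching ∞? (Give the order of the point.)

2P: tangent at (2, 2): λ = (3·2² + 6)/(2·2) ≡ 7/4. 4⁻¹ ≡ 3 (mod 11), so λ ≡ 7·3 ≡ 10.
  x = λ² - 2 - 2 = 100 - 4 ≡ 8; y = λ·(2 - 8) - 2 ≡ 4. → (8, 4)
3P: (8, 4) + (2, 2). λ = (2 - 4)/(2 - 8) ≡ 9/5 mod 11. 5⁻¹ ≡ 9 (mod 11) since 5·9 = 45 ≡ 1, so λ ≡ 4.
  x = λ² - 8 - 2 = 16 - 10 ≡ 6; y = λ·(8 - 6) - 4 ≡ 4. → (6, 4)
4P: (6, 4) + (2, 2). λ = (2 - 4)/(2 - 6) ≡ 9/7 mod 11. 7⁻¹ ≡ 8 (mod 11), so λ ≡ 6.
  x = λ² - 6 - 2 = 36 - 8 ≡ 6; y = λ·(6 - 6) - 4 ≡ 7. → (6, 7)
5P: (6, 7) + (2, 2). λ = (2 - 7)/(2 - 6) ≡ 6/7 mod 11. 7⁻¹ ≡ 8 (mod 11) since 7·8 = 56 ≡ 1, so λ ≡ 4.
  x = λ² - 6 - 2 = 16 - 8 ≡ 8; y = λ·(6 - 8) - 7 ≡ 7. → (8, 7)
6P: (8, 7) + (2, 2). λ = (2 - 7)/(2 - 8) ≡ 6/5 mod 11. 5⁻¹ ≡ 9 (mod 11) since 5·9 = 45 ≡ 1, so λ ≡ 10.
  x = λ² - 8 - 2 = 100 - 10 ≡ 2; y = λ·(8 - 2) - 7 ≡ 9. → (2, 9)
7P: (2, 9) + (2, 2): same x and y₁ ≡ -y₂, so the sum is ∞.
7P = ∞, so the order is 7.

7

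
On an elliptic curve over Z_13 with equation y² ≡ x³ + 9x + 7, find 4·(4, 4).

Write P = (4, 4).
Double-and-add on 4 = (100)₂. Start with P = (4, 4) for the leading 1-bit.
double: tangent at (4, 4): λ = (3·4² + 9)/(2·4) ≡ 5/8. 8⁻¹ ≡ 5 (mod 13), so λ ≡ 5·5 ≡ 12.
  x = λ² - 4 - 4 = 144 - 8 ≡ 6; y = λ·(4 - 6) - 4 ≡ 11. → (6, 11)
double: tangent at (6, 11): λ = (3·6² + 9)/(2·11) ≡ 0/9. 9⁻¹ ≡ 3 (mod 13), so λ ≡ 0·3 ≡ 0.
  x = λ² - 6 - 6 = 0 - 12 ≡ 1; y = λ·(6 - 1) - 11 ≡ 2. → (1, 2)

(1, 2)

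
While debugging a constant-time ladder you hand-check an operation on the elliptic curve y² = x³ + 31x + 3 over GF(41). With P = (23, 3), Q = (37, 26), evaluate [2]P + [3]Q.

First 2P:
Repeated addition: build up to 2P.
2P: tangent at (23, 3): λ = (3·23² + 31)/(2·3) ≡ 19/6. 6⁻¹ ≡ 7 (mod 41), so λ ≡ 19·7 ≡ 10.
  x = λ² - 23 - 23 = 100 - 46 ≡ 13; y = λ·(23 - 13) - 3 ≡ 15. → (13, 15)
2P = (13, 15).
Next 3Q:
Repeated addition: build up to 3Q.
2Q: tangent at (37, 26): λ = (3·37² + 31)/(2·26) ≡ 38/11. 11⁻¹ ≡ 15 (mod 41), so λ ≡ 38·15 ≡ 37.
  x = λ² - 37 - 37 = 1369 - 74 ≡ 24; y = λ·(37 - 24) - 26 ≡ 4. → (24, 4)
3Q: (24, 4) + (37, 26). λ = (26 - 4)/(37 - 24) ≡ 22/13 mod 41. 13⁻¹ ≡ 19 (mod 41), so λ ≡ 8.
  x = λ² - 24 - 37 = 64 - 61 ≡ 3; y = λ·(24 - 3) - 4 ≡ 0. → (3, 0)
3Q = (3, 0).
Finally 2P + 3Q:
(13, 15) + (3, 0). λ = (0 - 15)/(3 - 13) ≡ 26/31 mod 41. 31⁻¹ ≡ 4 (mod 41), so λ ≡ 22.
  x = λ² - 13 - 3 = 484 - 16 ≡ 17; y = λ·(13 - 17) - 15 ≡ 20. → (17, 20)

(17, 20)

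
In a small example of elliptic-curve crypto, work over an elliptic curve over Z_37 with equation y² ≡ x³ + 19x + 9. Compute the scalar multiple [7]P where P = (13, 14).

Double-and-add on 7 = (111)₂. Start with P = (13, 14) for the leading 1-bit.
double: tangent at (13, 14): λ = (3·13² + 19)/(2·14) ≡ 8/28. 28⁻¹ ≡ 4 (mod 37), so λ ≡ 8·4 ≡ 32.
  x = λ² - 13 - 13 = 1024 - 26 ≡ 36; y = λ·(13 - 36) - 14 ≡ 27. → (36, 27)
add P: (36, 27) + (13, 14). λ = (14 - 27)/(13 - 36) ≡ 24/14 mod 37. 14⁻¹ ≡ 8 (mod 37), so λ ≡ 7.
  x = λ² - 36 - 13 = 49 - 49 ≡ 0; y = λ·(36 - 0) - 27 ≡ 3. → (0, 3)
double: tangent at (0, 3): λ = (3·0² + 19)/(2·3) ≡ 19/6. 6⁻¹ ≡ 31 (mod 37) since 6·31 = 186 ≡ 1, so λ ≡ 19·31 ≡ 34.
  x = λ² - 0 - 0 = 1156 - 0 ≡ 9; y = λ·(0 - 9) - 3 ≡ 24. → (9, 24)
add P: (9, 24) + (13, 14). λ = (14 - 24)/(13 - 9) ≡ 27/4 mod 37. 4⁻¹ ≡ 28 (mod 37), so λ ≡ 16.
  x = λ² - 9 - 13 = 256 - 22 ≡ 12; y = λ·(9 - 12) - 24 ≡ 2. → (12, 2)

(12, 2)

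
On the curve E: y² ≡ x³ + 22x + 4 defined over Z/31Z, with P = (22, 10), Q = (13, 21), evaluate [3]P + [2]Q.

(9, 30)

First 3P:
Repeated addition: build up to 3P.
2P: tangent at (22, 10): λ = (3·22² + 22)/(2·10) ≡ 17/20. 20⁻¹ ≡ 14 (mod 31), so λ ≡ 17·14 ≡ 21.
  x = λ² - 22 - 22 = 441 - 44 ≡ 25; y = λ·(22 - 25) - 10 ≡ 20. → (25, 20)
3P: (25, 20) + (22, 10). λ = (10 - 20)/(22 - 25) ≡ 21/28 mod 31. 28⁻¹ ≡ 10 (mod 31), so λ ≡ 24.
  x = λ² - 25 - 22 = 576 - 47 ≡ 2; y = λ·(25 - 2) - 20 ≡ 5. → (2, 5)
3P = (2, 5).
Next 2Q:
Repeated addition: build up to 2Q.
2Q: tangent at (13, 21): λ = (3·13² + 22)/(2·21) ≡ 2/11. 11⁻¹ ≡ 17 (mod 31), so λ ≡ 2·17 ≡ 3.
  x = λ² - 13 - 13 = 9 - 26 ≡ 14; y = λ·(13 - 14) - 21 ≡ 7. → (14, 7)
2Q = (14, 7).
Finally 3P + 2Q:
(2, 5) + (14, 7). λ = (7 - 5)/(14 - 2) ≡ 2/12 mod 31. 12⁻¹ ≡ 13 (mod 31) since 12·13 = 156 ≡ 1, so λ ≡ 26.
  x = λ² - 2 - 14 = 676 - 16 ≡ 9; y = λ·(2 - 9) - 5 ≡ 30. → (9, 30)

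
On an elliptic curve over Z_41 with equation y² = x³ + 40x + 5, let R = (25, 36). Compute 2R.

tangent at (25, 36): λ = (3·25² + 40)/(2·36) ≡ 29/31. 31⁻¹ ≡ 4 (mod 41), so λ ≡ 29·4 ≡ 34.
  x = λ² - 25 - 25 = 1156 - 50 ≡ 40; y = λ·(25 - 40) - 36 ≡ 28. → (40, 28)

(40, 28)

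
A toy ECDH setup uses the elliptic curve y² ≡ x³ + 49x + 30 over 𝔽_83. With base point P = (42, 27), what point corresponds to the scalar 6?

Double-and-add on 6 = (110)₂. Start with P = (42, 27) for the leading 1-bit.
double: tangent at (42, 27): λ = (3·42² + 49)/(2·27) ≡ 29/54. 54⁻¹ ≡ 20 (mod 83), so λ ≡ 29·20 ≡ 82.
  x = λ² - 42 - 42 = 6724 - 84 ≡ 0; y = λ·(42 - 0) - 27 ≡ 14. → (0, 14)
add P: (0, 14) + (42, 27). λ = (27 - 14)/(42 - 0) ≡ 13/42 mod 83. 42⁻¹ ≡ 2 (mod 83), so λ ≡ 26.
  x = λ² - 0 - 42 = 676 - 42 ≡ 53; y = λ·(0 - 53) - 14 ≡ 19. → (53, 19)
double: tangent at (53, 19): λ = (3·53² + 49)/(2·19) ≡ 10/38. 38⁻¹ ≡ 59 (mod 83), so λ ≡ 10·59 ≡ 9.
  x = λ² - 53 - 53 = 81 - 106 ≡ 58; y = λ·(53 - 58) - 19 ≡ 19. → (58, 19)

(58, 19)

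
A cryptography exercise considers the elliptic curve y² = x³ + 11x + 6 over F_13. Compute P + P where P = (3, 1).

tangent at (3, 1): λ = (3·3² + 11)/(2·1) ≡ 12/2. 2⁻¹ ≡ 7 (mod 13) since 2·7 = 14 ≡ 1, so λ ≡ 12·7 ≡ 6.
  x = λ² - 3 - 3 = 36 - 6 ≡ 4; y = λ·(3 - 4) - 1 ≡ 6. → (4, 6)

(4, 6)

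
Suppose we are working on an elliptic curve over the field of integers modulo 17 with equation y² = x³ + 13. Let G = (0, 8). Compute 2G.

(0, 9)

tangent at (0, 8): λ = (3·0² + 0)/(2·8) ≡ 0/16. 16⁻¹ ≡ 16 (mod 17), so λ ≡ 0·16 ≡ 0.
  x = λ² - 0 - 0 = 0 - 0 ≡ 0; y = λ·(0 - 0) - 8 ≡ 9. → (0, 9)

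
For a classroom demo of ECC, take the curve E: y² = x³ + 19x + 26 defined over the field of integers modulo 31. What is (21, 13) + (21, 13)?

(22, 26)

tangent at (21, 13): λ = (3·21² + 19)/(2·13) ≡ 9/26. 26⁻¹ ≡ 6 (mod 31) since 26·6 = 156 ≡ 1, so λ ≡ 9·6 ≡ 23.
  x = λ² - 21 - 21 = 529 - 42 ≡ 22; y = λ·(21 - 22) - 13 ≡ 26. → (22, 26)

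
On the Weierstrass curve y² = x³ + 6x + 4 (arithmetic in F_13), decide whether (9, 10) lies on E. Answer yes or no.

y² = 10² ≡ 9; x³ + 6x + 4 = 787 ≡ 7 (mod 13). 9 ≠ 7.

no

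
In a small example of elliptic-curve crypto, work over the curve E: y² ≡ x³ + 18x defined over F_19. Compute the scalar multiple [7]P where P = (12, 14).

Repeated addition: build up to 7P.
2P: tangent at (12, 14): λ = (3·12² + 18)/(2·14) ≡ 13/9. 9⁻¹ ≡ 17 (mod 19), so λ ≡ 13·17 ≡ 12.
  x = λ² - 12 - 12 = 144 - 24 ≡ 6; y = λ·(12 - 6) - 14 ≡ 1. → (6, 1)
3P: (6, 1) + (12, 14). λ = (14 - 1)/(12 - 6) ≡ 13/6 mod 19. 6⁻¹ ≡ 16 (mod 19) since 6·16 = 96 ≡ 1, so λ ≡ 18.
  x = λ² - 6 - 12 = 324 - 18 ≡ 2; y = λ·(6 - 2) - 1 ≡ 14. → (2, 14)
4P: (2, 14) + (12, 14). λ = (14 - 14)/(12 - 2) ≡ 0/10 mod 19. 10⁻¹ ≡ 2 (mod 19) since 10·2 = 20 ≡ 1, so λ ≡ 0.
  x = λ² - 2 - 12 = 0 - 14 ≡ 5; y = λ·(2 - 5) - 14 ≡ 5. → (5, 5)
5P: (5, 5) + (12, 14). λ = (14 - 5)/(12 - 5) ≡ 9/7 mod 19. 7⁻¹ ≡ 11 (mod 19), so λ ≡ 4.
  x = λ² - 5 - 12 = 16 - 17 ≡ 18; y = λ·(5 - 18) - 5 ≡ 0. → (18, 0)
6P: (18, 0) + (12, 14). λ = (14 - 0)/(12 - 18) ≡ 14/13 mod 19. 13⁻¹ ≡ 3 (mod 19) since 13·3 = 39 ≡ 1, so λ ≡ 4.
  x = λ² - 18 - 12 = 16 - 30 ≡ 5; y = λ·(18 - 5) - 0 ≡ 14. → (5, 14)
7P: (5, 14) + (12, 14). λ = (14 - 14)/(12 - 5) ≡ 0/7 mod 19. 7⁻¹ ≡ 11 (mod 19) since 7·11 = 77 ≡ 1, so λ ≡ 0.
  x = λ² - 5 - 12 = 0 - 17 ≡ 2; y = λ·(5 - 2) - 14 ≡ 5. → (2, 5)

(2, 5)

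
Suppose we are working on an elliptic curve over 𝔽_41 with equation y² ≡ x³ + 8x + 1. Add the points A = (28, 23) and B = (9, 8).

(28, 23) + (9, 8). λ = (8 - 23)/(9 - 28) ≡ 26/22 mod 41. 22⁻¹ ≡ 28 (mod 41) since 22·28 = 616 ≡ 1, so λ ≡ 31.
  x = λ² - 28 - 9 = 961 - 37 ≡ 22; y = λ·(28 - 22) - 23 ≡ 40. → (22, 40)

(22, 40)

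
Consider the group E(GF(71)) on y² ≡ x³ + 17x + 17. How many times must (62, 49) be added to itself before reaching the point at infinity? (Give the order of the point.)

2P: tangent at (62, 49): λ = (3·62² + 17)/(2·49) ≡ 47/27. 27⁻¹ ≡ 50 (mod 71) since 27·50 = 1350 ≡ 1, so λ ≡ 47·50 ≡ 7.
  x = λ² - 62 - 62 = 49 - 124 ≡ 67; y = λ·(62 - 67) - 49 ≡ 58. → (67, 58)
3P: (67, 58) + (62, 49). λ = (49 - 58)/(62 - 67) ≡ 62/66 mod 71. 66⁻¹ ≡ 14 (mod 71), so λ ≡ 16.
  x = λ² - 67 - 62 = 256 - 129 ≡ 56; y = λ·(67 - 56) - 58 ≡ 47. → (56, 47)
4P: (56, 47) + (62, 49). λ = (49 - 47)/(62 - 56) ≡ 2/6 mod 71. 6⁻¹ ≡ 12 (mod 71) since 6·12 = 72 ≡ 1, so λ ≡ 24.
  x = λ² - 56 - 62 = 576 - 118 ≡ 32; y = λ·(56 - 32) - 47 ≡ 32. → (32, 32)
5P: (32, 32) + (62, 49). λ = (49 - 32)/(62 - 32) ≡ 17/30 mod 71. 30⁻¹ ≡ 45 (mod 71), so λ ≡ 55.
  x = λ² - 32 - 62 = 3025 - 94 ≡ 20; y = λ·(32 - 20) - 32 ≡ 60. → (20, 60)
6P: (20, 60) + (62, 49). λ = (49 - 60)/(62 - 20) ≡ 60/42 mod 71. 42⁻¹ ≡ 22 (mod 71), so λ ≡ 42.
  x = λ² - 20 - 62 = 1764 - 82 ≡ 49; y = λ·(20 - 49) - 60 ≡ 0. → (49, 0)
7P: (49, 0) + (62, 49). λ = (49 - 0)/(62 - 49) ≡ 49/13 mod 71. 13⁻¹ ≡ 11 (mod 71), so λ ≡ 42.
  x = λ² - 49 - 62 = 1764 - 111 ≡ 20; y = λ·(49 - 20) - 0 ≡ 11. → (20, 11)
8P: (20, 11) + (62, 49). λ = (49 - 11)/(62 - 20) ≡ 38/42 mod 71. 42⁻¹ ≡ 22 (mod 71), so λ ≡ 55.
  x = λ² - 20 - 62 = 3025 - 82 ≡ 32; y = λ·(20 - 32) - 11 ≡ 39. → (32, 39)
9P: (32, 39) + (62, 49). λ = (49 - 39)/(62 - 32) ≡ 10/30 mod 71. 30⁻¹ ≡ 45 (mod 71), so λ ≡ 24.
  x = λ² - 32 - 62 = 576 - 94 ≡ 56; y = λ·(32 - 56) - 39 ≡ 24. → (56, 24)
10P: (56, 24) + (62, 49). λ = (49 - 24)/(62 - 56) ≡ 25/6 mod 71. 6⁻¹ ≡ 12 (mod 71), so λ ≡ 16.
  x = λ² - 56 - 62 = 256 - 118 ≡ 67; y = λ·(56 - 67) - 24 ≡ 13. → (67, 13)
11P: (67, 13) + (62, 49). λ = (49 - 13)/(62 - 67) ≡ 36/66 mod 71. 66⁻¹ ≡ 14 (mod 71) since 66·14 = 924 ≡ 1, so λ ≡ 7.
  x = λ² - 67 - 62 = 49 - 129 ≡ 62; y = λ·(67 - 62) - 13 ≡ 22. → (62, 22)
12P: (62, 22) + (62, 49): same x and y₁ ≡ -y₂, so the sum is the point at infinity.
12P = the point at infinity, so the order is 12.

12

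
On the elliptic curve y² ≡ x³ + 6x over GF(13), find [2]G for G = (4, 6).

(9, 4)

tangent at (4, 6): λ = (3·4² + 6)/(2·6) ≡ 2/12. 12⁻¹ ≡ 12 (mod 13), so λ ≡ 2·12 ≡ 11.
  x = λ² - 4 - 4 = 121 - 8 ≡ 9; y = λ·(4 - 9) - 6 ≡ 4. → (9, 4)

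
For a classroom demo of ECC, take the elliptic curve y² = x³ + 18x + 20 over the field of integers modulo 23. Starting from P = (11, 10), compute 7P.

Repeated addition: build up to 7P.
2P: tangent at (11, 10): λ = (3·11² + 18)/(2·10) ≡ 13/20. 20⁻¹ ≡ 15 (mod 23), so λ ≡ 13·15 ≡ 11.
  x = λ² - 11 - 11 = 121 - 22 ≡ 7; y = λ·(11 - 7) - 10 ≡ 11. → (7, 11)
3P: (7, 11) + (11, 10). λ = (10 - 11)/(11 - 7) ≡ 22/4 mod 23. 4⁻¹ ≡ 6 (mod 23) since 4·6 = 24 ≡ 1, so λ ≡ 17.
  x = λ² - 7 - 11 = 289 - 18 ≡ 18; y = λ·(7 - 18) - 11 ≡ 9. → (18, 9)
4P: (18, 9) + (11, 10). λ = (10 - 9)/(11 - 18) ≡ 1/16 mod 23. 16⁻¹ ≡ 13 (mod 23), so λ ≡ 13.
  x = λ² - 18 - 11 = 169 - 29 ≡ 2; y = λ·(18 - 2) - 9 ≡ 15. → (2, 15)
5P: (2, 15) + (11, 10). λ = (10 - 15)/(11 - 2) ≡ 18/9 mod 23. 9⁻¹ ≡ 18 (mod 23), so λ ≡ 2.
  x = λ² - 2 - 11 = 4 - 13 ≡ 14; y = λ·(2 - 14) - 15 ≡ 7. → (14, 7)
6P: (14, 7) + (11, 10). λ = (10 - 7)/(11 - 14) ≡ 3/20 mod 23. 20⁻¹ ≡ 15 (mod 23) since 20·15 = 300 ≡ 1, so λ ≡ 22.
  x = λ² - 14 - 11 = 484 - 25 ≡ 22; y = λ·(14 - 22) - 7 ≡ 1. → (22, 1)
7P: (22, 1) + (11, 10). λ = (10 - 1)/(11 - 22) ≡ 9/12 mod 23. 12⁻¹ ≡ 2 (mod 23) since 12·2 = 24 ≡ 1, so λ ≡ 18.
  x = λ² - 22 - 11 = 324 - 33 ≡ 15; y = λ·(22 - 15) - 1 ≡ 10. → (15, 10)

(15, 10)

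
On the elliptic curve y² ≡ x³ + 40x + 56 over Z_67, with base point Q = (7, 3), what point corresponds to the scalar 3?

Repeated addition: build up to 3Q.
2Q: tangent at (7, 3): λ = (3·7² + 40)/(2·3) ≡ 53/6. 6⁻¹ ≡ 56 (mod 67), so λ ≡ 53·56 ≡ 20.
  x = λ² - 7 - 7 = 400 - 14 ≡ 51; y = λ·(7 - 51) - 3 ≡ 55. → (51, 55)
3Q: (51, 55) + (7, 3). λ = (3 - 55)/(7 - 51) ≡ 15/23 mod 67. 23⁻¹ ≡ 35 (mod 67), so λ ≡ 56.
  x = λ² - 51 - 7 = 3136 - 58 ≡ 63; y = λ·(51 - 63) - 55 ≡ 10. → (63, 10)

(63, 10)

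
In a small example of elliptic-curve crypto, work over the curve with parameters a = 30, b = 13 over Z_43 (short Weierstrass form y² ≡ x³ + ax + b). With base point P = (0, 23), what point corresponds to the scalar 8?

Repeated addition: build up to 8P.
2P: tangent at (0, 23): λ = (3·0² + 30)/(2·23) ≡ 30/3. 3⁻¹ ≡ 29 (mod 43), so λ ≡ 30·29 ≡ 10.
  x = λ² - 0 - 0 = 100 - 0 ≡ 14; y = λ·(0 - 14) - 23 ≡ 9. → (14, 9)
3P: (14, 9) + (0, 23). λ = (23 - 9)/(0 - 14) ≡ 14/29 mod 43. 29⁻¹ ≡ 3 (mod 43), so λ ≡ 42.
  x = λ² - 14 - 0 = 1764 - 14 ≡ 30; y = λ·(14 - 30) - 9 ≡ 7. → (30, 7)
4P: (30, 7) + (0, 23). λ = (23 - 7)/(0 - 30) ≡ 16/13 mod 43. 13⁻¹ ≡ 10 (mod 43), so λ ≡ 31.
  x = λ² - 30 - 0 = 961 - 30 ≡ 28; y = λ·(30 - 28) - 7 ≡ 12. → (28, 12)
5P: (28, 12) + (0, 23). λ = (23 - 12)/(0 - 28) ≡ 11/15 mod 43. 15⁻¹ ≡ 23 (mod 43), so λ ≡ 38.
  x = λ² - 28 - 0 = 1444 - 28 ≡ 40; y = λ·(28 - 40) - 12 ≡ 5. → (40, 5)
6P: (40, 5) + (0, 23). λ = (23 - 5)/(0 - 40) ≡ 18/3 mod 43. 3⁻¹ ≡ 29 (mod 43) since 3·29 = 87 ≡ 1, so λ ≡ 6.
  x = λ² - 40 - 0 = 36 - 40 ≡ 39; y = λ·(40 - 39) - 5 ≡ 1. → (39, 1)
7P: (39, 1) + (0, 23). λ = (23 - 1)/(0 - 39) ≡ 22/4 mod 43. 4⁻¹ ≡ 11 (mod 43), so λ ≡ 27.
  x = λ² - 39 - 0 = 729 - 39 ≡ 2; y = λ·(39 - 2) - 1 ≡ 9. → (2, 9)
8P: (2, 9) + (0, 23). λ = (23 - 9)/(0 - 2) ≡ 14/41 mod 43. 41⁻¹ ≡ 21 (mod 43), so λ ≡ 36.
  x = λ² - 2 - 0 = 1296 - 2 ≡ 4; y = λ·(2 - 4) - 9 ≡ 5. → (4, 5)

(4, 5)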